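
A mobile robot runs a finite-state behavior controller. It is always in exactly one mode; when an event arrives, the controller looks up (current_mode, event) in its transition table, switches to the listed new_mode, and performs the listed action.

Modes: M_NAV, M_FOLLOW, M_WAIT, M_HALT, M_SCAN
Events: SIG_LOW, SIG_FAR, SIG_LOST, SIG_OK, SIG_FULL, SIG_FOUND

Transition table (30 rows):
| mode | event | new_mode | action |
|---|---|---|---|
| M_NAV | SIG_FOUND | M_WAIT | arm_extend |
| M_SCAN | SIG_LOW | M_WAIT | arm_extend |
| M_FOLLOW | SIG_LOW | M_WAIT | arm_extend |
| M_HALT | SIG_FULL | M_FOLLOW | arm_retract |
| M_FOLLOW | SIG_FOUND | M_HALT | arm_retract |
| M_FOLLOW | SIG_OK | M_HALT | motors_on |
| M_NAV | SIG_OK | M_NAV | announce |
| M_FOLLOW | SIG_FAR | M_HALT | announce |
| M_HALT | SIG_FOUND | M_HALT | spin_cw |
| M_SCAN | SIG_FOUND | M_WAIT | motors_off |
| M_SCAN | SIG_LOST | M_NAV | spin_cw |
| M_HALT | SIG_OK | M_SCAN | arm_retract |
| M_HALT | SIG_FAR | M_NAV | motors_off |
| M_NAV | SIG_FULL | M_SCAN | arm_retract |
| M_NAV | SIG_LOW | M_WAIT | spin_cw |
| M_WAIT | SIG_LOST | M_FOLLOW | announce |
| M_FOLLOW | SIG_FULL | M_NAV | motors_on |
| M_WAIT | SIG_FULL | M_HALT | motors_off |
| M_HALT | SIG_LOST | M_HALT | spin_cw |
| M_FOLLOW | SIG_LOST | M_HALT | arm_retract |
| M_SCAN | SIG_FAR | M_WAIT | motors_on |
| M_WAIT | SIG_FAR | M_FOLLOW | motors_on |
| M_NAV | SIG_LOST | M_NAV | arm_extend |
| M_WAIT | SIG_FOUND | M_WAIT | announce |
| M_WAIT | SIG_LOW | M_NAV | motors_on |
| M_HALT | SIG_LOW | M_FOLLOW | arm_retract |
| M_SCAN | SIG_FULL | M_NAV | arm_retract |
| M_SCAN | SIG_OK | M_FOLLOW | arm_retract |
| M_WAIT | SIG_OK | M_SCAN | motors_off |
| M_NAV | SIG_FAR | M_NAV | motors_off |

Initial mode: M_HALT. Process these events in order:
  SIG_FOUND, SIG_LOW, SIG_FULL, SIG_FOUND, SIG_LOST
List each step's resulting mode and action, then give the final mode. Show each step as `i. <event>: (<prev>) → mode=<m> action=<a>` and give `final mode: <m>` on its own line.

1. SIG_FOUND: (M_HALT) → mode=M_HALT action=spin_cw
2. SIG_LOW: (M_HALT) → mode=M_FOLLOW action=arm_retract
3. SIG_FULL: (M_FOLLOW) → mode=M_NAV action=motors_on
4. SIG_FOUND: (M_NAV) → mode=M_WAIT action=arm_extend
5. SIG_LOST: (M_WAIT) → mode=M_FOLLOW action=announce

final mode: M_FOLLOW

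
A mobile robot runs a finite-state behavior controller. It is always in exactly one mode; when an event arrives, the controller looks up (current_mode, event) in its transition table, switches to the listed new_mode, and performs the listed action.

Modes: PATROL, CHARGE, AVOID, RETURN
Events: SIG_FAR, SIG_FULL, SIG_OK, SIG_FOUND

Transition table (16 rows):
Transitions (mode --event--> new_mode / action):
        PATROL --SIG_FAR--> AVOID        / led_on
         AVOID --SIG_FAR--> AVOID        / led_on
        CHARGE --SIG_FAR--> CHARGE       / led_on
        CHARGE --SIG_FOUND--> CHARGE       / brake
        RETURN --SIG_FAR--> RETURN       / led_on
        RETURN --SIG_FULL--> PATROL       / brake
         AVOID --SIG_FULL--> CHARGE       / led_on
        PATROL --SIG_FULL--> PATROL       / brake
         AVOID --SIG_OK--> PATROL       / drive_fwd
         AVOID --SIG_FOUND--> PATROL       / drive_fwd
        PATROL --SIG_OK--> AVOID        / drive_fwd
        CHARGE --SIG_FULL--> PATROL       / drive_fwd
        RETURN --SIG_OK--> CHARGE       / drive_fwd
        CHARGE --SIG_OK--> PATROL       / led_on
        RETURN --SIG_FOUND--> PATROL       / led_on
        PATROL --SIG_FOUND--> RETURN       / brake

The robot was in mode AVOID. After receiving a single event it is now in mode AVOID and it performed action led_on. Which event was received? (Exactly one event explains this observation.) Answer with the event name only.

SIG_FAR

try SIG_FAR: (AVOID, SIG_FAR) → (AVOID, led_on)  ← matches
try SIG_FULL: (AVOID, SIG_FULL) → (CHARGE, led_on)
try SIG_OK: (AVOID, SIG_OK) → (PATROL, drive_fwd)
try SIG_FOUND: (AVOID, SIG_FOUND) → (PATROL, drive_fwd)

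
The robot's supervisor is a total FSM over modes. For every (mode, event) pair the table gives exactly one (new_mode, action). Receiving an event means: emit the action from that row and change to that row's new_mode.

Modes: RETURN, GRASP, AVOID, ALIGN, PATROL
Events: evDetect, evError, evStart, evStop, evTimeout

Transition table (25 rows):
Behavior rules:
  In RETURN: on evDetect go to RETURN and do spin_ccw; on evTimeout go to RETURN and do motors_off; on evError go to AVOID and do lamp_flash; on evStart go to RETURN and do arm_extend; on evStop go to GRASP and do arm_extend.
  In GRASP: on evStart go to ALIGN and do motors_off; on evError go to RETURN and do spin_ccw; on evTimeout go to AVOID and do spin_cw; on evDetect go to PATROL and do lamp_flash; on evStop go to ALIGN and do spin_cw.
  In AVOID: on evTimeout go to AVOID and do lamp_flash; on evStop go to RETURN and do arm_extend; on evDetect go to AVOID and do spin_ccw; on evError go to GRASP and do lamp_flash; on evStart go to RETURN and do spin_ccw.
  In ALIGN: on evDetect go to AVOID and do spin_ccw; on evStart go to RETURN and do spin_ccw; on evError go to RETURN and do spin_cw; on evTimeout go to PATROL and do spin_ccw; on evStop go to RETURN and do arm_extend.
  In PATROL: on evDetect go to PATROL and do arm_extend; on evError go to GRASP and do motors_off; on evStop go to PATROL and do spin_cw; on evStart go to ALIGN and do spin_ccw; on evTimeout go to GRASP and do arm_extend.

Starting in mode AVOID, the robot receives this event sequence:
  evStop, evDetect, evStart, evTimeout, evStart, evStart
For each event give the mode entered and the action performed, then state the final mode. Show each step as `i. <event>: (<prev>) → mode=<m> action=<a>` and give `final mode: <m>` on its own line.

1. evStop: (AVOID) → mode=RETURN action=arm_extend
2. evDetect: (RETURN) → mode=RETURN action=spin_ccw
3. evStart: (RETURN) → mode=RETURN action=arm_extend
4. evTimeout: (RETURN) → mode=RETURN action=motors_off
5. evStart: (RETURN) → mode=RETURN action=arm_extend
6. evStart: (RETURN) → mode=RETURN action=arm_extend

final mode: RETURN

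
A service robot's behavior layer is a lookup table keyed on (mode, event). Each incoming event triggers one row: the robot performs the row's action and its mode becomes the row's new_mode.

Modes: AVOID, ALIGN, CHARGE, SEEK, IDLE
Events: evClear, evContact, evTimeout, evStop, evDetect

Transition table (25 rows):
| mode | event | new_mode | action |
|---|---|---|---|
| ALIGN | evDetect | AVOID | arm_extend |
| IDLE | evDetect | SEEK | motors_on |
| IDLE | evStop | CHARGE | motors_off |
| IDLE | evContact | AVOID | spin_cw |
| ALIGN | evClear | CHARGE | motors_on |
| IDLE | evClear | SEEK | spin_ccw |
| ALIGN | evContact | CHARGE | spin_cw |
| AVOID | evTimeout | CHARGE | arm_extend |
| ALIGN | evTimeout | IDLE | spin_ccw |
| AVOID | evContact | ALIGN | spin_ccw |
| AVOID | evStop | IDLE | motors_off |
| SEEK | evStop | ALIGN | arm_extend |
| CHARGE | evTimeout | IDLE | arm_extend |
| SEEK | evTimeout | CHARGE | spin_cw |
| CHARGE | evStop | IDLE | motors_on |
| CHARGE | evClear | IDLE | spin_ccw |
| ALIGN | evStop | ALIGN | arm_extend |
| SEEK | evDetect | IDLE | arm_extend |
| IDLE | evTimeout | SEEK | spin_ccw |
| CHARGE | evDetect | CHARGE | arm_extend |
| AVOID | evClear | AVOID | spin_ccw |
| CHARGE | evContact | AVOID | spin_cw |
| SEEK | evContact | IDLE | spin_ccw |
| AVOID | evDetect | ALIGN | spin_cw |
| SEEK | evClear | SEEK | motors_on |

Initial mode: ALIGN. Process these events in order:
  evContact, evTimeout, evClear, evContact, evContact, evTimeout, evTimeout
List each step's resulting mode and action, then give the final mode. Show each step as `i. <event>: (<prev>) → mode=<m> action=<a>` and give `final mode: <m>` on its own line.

final mode: IDLE

1. evContact: (ALIGN) → mode=CHARGE action=spin_cw
2. evTimeout: (CHARGE) → mode=IDLE action=arm_extend
3. evClear: (IDLE) → mode=SEEK action=spin_ccw
4. evContact: (SEEK) → mode=IDLE action=spin_ccw
5. evContact: (IDLE) → mode=AVOID action=spin_cw
6. evTimeout: (AVOID) → mode=CHARGE action=arm_extend
7. evTimeout: (CHARGE) → mode=IDLE action=arm_extend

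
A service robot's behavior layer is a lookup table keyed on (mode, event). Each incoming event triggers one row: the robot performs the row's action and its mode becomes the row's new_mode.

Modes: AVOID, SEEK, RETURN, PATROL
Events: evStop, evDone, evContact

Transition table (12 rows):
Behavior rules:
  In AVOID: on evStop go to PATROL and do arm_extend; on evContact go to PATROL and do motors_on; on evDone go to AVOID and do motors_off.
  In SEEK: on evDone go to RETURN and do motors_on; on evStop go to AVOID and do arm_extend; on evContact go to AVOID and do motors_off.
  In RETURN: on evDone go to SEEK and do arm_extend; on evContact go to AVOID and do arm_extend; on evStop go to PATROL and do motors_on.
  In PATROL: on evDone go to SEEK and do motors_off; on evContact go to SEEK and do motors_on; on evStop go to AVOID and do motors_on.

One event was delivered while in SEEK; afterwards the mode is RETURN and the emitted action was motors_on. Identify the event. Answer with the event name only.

evDone

try evStop: (SEEK, evStop) → (AVOID, arm_extend)
try evDone: (SEEK, evDone) → (RETURN, motors_on)  ← matches
try evContact: (SEEK, evContact) → (AVOID, motors_off)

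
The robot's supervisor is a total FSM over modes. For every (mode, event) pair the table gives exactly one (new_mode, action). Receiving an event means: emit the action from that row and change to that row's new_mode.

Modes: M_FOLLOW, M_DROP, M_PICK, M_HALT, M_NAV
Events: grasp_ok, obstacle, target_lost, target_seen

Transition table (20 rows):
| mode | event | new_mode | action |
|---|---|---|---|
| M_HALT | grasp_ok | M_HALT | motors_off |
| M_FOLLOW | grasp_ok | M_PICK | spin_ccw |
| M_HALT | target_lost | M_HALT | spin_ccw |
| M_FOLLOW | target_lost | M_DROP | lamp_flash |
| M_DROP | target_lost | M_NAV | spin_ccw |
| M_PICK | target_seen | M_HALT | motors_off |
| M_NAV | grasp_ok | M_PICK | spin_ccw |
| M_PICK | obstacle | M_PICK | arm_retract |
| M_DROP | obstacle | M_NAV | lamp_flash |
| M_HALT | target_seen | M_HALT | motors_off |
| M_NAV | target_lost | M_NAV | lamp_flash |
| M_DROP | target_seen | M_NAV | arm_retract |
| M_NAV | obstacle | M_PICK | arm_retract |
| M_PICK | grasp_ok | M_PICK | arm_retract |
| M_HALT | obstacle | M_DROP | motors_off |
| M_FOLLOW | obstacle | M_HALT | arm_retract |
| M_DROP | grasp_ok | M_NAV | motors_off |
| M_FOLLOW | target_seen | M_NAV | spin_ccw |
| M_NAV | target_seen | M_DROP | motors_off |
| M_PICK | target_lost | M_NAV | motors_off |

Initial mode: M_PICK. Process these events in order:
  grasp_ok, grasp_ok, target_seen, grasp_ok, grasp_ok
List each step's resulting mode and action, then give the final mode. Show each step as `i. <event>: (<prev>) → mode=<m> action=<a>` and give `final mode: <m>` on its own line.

final mode: M_HALT

1. grasp_ok: (M_PICK) → mode=M_PICK action=arm_retract
2. grasp_ok: (M_PICK) → mode=M_PICK action=arm_retract
3. target_seen: (M_PICK) → mode=M_HALT action=motors_off
4. grasp_ok: (M_HALT) → mode=M_HALT action=motors_off
5. grasp_ok: (M_HALT) → mode=M_HALT action=motors_off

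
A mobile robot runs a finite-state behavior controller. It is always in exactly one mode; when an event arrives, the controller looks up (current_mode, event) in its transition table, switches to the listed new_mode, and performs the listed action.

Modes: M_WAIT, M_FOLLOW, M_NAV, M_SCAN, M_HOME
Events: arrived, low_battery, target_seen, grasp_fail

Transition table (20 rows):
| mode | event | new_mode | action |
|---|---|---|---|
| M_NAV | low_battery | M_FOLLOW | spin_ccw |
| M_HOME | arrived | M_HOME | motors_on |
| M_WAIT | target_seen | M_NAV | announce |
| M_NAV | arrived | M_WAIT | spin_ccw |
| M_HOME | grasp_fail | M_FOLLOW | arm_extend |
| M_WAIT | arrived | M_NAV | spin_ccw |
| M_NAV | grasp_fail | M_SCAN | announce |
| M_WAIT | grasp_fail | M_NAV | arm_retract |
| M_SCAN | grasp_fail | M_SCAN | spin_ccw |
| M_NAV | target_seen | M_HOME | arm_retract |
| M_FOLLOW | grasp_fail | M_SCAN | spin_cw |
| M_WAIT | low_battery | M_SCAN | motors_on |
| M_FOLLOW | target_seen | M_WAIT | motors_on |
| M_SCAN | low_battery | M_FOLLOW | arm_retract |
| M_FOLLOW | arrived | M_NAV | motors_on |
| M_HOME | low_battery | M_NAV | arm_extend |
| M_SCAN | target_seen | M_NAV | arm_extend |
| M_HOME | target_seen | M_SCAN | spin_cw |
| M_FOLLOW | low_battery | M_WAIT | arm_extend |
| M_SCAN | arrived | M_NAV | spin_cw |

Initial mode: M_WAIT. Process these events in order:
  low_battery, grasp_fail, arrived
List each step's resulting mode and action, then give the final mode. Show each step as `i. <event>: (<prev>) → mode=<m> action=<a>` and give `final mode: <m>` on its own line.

1. low_battery: (M_WAIT) → mode=M_SCAN action=motors_on
2. grasp_fail: (M_SCAN) → mode=M_SCAN action=spin_ccw
3. arrived: (M_SCAN) → mode=M_NAV action=spin_cw

final mode: M_NAV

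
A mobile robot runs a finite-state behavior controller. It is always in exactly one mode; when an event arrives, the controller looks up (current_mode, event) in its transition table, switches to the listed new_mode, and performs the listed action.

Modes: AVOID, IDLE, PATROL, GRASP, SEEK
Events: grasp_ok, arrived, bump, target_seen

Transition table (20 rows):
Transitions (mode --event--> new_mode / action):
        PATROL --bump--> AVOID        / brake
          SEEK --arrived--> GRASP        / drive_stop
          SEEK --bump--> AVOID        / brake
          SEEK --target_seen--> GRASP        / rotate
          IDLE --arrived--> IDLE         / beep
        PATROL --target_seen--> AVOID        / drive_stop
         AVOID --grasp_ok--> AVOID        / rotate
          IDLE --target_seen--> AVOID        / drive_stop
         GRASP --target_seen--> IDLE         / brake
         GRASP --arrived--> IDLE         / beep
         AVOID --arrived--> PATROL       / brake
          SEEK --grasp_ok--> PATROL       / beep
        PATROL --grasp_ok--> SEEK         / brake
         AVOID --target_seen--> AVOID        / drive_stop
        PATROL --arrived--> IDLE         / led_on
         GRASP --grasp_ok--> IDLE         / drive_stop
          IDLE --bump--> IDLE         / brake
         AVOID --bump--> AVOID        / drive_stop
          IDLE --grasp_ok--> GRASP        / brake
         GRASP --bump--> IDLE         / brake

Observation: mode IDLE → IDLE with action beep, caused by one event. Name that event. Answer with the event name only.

arrived

try grasp_ok: (IDLE, grasp_ok) → (GRASP, brake)
try arrived: (IDLE, arrived) → (IDLE, beep)  ← matches
try bump: (IDLE, bump) → (IDLE, brake)
try target_seen: (IDLE, target_seen) → (AVOID, drive_stop)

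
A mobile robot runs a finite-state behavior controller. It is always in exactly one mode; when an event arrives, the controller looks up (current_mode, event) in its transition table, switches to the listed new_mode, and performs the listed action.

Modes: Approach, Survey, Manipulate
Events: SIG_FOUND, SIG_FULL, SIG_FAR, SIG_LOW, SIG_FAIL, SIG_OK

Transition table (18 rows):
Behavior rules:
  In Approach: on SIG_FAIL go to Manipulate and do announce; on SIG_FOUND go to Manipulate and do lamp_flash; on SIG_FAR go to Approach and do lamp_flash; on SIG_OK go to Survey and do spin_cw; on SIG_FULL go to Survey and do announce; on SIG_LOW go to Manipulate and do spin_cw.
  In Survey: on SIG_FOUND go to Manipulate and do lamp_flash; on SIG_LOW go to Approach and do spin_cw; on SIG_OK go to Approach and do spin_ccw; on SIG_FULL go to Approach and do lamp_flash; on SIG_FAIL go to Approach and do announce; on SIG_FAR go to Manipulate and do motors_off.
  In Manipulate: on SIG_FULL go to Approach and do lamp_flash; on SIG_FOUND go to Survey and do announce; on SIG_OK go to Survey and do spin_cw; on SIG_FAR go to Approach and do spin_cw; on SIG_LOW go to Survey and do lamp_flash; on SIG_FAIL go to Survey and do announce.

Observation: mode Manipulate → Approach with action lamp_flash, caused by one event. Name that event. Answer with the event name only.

SIG_FULL

try SIG_FOUND: (Manipulate, SIG_FOUND) → (Survey, announce)
try SIG_FULL: (Manipulate, SIG_FULL) → (Approach, lamp_flash)  ← matches
try SIG_FAR: (Manipulate, SIG_FAR) → (Approach, spin_cw)
try SIG_LOW: (Manipulate, SIG_LOW) → (Survey, lamp_flash)
try SIG_FAIL: (Manipulate, SIG_FAIL) → (Survey, announce)
try SIG_OK: (Manipulate, SIG_OK) → (Survey, spin_cw)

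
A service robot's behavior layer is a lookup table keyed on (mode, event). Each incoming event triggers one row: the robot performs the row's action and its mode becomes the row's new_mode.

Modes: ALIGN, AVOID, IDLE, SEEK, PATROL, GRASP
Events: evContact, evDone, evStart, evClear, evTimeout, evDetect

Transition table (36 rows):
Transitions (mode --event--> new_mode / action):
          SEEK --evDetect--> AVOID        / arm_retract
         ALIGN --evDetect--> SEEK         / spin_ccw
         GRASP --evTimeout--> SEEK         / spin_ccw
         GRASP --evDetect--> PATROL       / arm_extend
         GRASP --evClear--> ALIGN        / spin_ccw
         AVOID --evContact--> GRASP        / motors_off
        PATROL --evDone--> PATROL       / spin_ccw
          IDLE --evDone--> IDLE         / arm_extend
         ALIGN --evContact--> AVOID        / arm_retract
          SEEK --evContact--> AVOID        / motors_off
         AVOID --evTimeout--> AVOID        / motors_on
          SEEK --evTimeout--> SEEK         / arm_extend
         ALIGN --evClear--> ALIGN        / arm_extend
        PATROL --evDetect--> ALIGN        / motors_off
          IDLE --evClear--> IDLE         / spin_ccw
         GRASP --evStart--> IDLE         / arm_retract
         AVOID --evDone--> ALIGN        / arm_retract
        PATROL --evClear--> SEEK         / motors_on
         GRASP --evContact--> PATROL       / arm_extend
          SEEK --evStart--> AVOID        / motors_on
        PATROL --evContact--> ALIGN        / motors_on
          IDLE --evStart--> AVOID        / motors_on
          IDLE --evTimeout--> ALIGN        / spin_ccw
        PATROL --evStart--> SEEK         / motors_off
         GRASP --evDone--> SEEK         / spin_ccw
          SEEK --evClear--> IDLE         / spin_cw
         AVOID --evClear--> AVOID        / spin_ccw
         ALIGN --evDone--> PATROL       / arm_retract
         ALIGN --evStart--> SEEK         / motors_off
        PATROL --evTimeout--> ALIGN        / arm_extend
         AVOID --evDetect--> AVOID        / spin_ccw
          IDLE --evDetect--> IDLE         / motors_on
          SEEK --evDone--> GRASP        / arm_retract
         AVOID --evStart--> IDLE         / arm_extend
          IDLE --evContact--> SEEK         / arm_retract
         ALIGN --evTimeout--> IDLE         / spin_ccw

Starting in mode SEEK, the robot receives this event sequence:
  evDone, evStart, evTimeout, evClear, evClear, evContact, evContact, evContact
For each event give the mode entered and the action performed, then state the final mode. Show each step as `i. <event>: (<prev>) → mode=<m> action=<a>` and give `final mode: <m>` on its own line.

final mode: PATROL

1. evDone: (SEEK) → mode=GRASP action=arm_retract
2. evStart: (GRASP) → mode=IDLE action=arm_retract
3. evTimeout: (IDLE) → mode=ALIGN action=spin_ccw
4. evClear: (ALIGN) → mode=ALIGN action=arm_extend
5. evClear: (ALIGN) → mode=ALIGN action=arm_extend
6. evContact: (ALIGN) → mode=AVOID action=arm_retract
7. evContact: (AVOID) → mode=GRASP action=motors_off
8. evContact: (GRASP) → mode=PATROL action=arm_extend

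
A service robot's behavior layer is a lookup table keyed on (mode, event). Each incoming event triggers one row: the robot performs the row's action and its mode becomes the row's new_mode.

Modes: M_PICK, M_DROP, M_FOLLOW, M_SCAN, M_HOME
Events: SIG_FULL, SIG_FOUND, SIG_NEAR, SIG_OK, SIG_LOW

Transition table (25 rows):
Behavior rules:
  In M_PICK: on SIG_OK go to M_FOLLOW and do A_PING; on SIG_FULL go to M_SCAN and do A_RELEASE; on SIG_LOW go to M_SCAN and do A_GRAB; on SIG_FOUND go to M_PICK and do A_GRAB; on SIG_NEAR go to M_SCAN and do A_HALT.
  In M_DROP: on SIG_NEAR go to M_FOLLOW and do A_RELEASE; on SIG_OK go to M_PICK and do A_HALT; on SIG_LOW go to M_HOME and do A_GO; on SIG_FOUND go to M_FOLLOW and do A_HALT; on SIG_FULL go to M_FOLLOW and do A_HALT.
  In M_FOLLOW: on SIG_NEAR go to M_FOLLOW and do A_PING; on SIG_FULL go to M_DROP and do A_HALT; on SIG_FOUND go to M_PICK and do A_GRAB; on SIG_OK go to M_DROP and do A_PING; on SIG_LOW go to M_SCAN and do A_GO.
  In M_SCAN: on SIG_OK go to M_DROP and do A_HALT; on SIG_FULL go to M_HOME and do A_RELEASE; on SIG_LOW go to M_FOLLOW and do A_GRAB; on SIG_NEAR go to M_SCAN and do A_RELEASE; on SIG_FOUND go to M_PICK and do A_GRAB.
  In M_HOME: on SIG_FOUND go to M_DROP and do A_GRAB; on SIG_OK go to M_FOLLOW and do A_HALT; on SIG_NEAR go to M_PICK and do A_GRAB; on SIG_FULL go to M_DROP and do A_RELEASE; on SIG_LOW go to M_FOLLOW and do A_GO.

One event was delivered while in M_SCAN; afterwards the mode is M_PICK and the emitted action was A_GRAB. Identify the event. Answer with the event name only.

SIG_FOUND

try SIG_FULL: (M_SCAN, SIG_FULL) → (M_HOME, A_RELEASE)
try SIG_FOUND: (M_SCAN, SIG_FOUND) → (M_PICK, A_GRAB)  ← matches
try SIG_NEAR: (M_SCAN, SIG_NEAR) → (M_SCAN, A_RELEASE)
try SIG_OK: (M_SCAN, SIG_OK) → (M_DROP, A_HALT)
try SIG_LOW: (M_SCAN, SIG_LOW) → (M_FOLLOW, A_GRAB)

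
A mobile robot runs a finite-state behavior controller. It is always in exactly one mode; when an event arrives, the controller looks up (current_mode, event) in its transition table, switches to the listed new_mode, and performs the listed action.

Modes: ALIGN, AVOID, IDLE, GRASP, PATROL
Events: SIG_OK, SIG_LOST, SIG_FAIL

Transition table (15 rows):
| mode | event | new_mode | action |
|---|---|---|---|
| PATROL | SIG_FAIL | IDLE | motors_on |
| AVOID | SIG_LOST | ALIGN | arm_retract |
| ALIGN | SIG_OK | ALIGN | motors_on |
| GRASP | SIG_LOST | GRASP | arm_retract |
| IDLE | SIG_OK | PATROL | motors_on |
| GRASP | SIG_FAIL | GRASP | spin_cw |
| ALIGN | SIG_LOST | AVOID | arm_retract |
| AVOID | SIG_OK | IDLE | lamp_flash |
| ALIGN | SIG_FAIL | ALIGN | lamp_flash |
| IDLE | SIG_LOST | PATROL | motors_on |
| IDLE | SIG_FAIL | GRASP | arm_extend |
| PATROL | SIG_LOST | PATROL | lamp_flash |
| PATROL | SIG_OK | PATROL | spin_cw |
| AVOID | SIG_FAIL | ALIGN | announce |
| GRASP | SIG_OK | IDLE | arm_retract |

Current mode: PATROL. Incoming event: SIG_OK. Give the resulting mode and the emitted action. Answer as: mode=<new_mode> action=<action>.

current mode = PATROL; filter table to that mode:
  (PATROL, SIG_FAIL) → (IDLE, motors_on)
  (PATROL, SIG_LOST) → (PATROL, lamp_flash)
  (PATROL, SIG_OK) → (PATROL, spin_cw)  ← event matches
event = SIG_OK selects (PATROL, spin_cw)

mode=PATROL action=spin_cw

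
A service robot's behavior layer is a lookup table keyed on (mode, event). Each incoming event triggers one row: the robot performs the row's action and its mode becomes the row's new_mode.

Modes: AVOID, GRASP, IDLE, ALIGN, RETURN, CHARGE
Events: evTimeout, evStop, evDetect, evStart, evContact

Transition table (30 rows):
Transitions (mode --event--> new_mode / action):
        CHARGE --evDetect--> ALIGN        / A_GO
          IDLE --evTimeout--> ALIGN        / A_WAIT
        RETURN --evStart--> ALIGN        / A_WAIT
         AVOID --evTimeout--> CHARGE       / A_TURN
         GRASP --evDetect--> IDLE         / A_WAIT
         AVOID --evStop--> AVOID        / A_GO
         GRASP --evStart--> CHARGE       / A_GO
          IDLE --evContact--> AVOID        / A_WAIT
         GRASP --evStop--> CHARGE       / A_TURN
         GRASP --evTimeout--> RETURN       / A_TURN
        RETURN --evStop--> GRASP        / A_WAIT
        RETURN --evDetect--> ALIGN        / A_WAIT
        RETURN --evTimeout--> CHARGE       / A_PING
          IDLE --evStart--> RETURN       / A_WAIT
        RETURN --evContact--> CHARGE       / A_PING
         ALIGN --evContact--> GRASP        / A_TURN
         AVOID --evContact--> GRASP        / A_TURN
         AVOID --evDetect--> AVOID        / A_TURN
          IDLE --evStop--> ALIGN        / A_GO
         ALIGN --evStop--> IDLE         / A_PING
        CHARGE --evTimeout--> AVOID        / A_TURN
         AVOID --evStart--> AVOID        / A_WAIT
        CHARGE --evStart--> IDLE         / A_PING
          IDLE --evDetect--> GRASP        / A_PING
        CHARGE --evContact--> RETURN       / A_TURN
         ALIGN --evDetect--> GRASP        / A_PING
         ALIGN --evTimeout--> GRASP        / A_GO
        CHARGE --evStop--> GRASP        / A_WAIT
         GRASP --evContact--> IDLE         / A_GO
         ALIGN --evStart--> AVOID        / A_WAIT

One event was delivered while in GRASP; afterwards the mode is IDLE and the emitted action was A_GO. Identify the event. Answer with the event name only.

evContact

try evTimeout: (GRASP, evTimeout) → (RETURN, A_TURN)
try evStop: (GRASP, evStop) → (CHARGE, A_TURN)
try evDetect: (GRASP, evDetect) → (IDLE, A_WAIT)
try evStart: (GRASP, evStart) → (CHARGE, A_GO)
try evContact: (GRASP, evContact) → (IDLE, A_GO)  ← matches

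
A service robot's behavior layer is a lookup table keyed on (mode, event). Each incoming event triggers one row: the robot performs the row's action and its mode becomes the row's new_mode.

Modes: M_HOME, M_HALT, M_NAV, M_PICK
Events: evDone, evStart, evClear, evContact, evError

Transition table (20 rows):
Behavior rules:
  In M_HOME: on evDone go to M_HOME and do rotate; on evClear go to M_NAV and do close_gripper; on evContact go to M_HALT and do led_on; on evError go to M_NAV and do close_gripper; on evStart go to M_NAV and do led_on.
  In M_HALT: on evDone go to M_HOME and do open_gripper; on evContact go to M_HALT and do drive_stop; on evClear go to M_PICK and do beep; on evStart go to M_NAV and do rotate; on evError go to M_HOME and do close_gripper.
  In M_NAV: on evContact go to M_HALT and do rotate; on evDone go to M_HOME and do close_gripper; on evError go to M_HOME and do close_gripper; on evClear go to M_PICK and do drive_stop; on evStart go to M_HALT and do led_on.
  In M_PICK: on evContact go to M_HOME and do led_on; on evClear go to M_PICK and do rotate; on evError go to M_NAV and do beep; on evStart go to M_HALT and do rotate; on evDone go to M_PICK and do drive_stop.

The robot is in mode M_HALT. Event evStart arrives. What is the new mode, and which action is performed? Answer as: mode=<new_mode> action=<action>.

mode=M_NAV action=rotate

current mode = M_HALT; filter table to that mode:
  (M_HALT, evDone) → (M_HOME, open_gripper)
  (M_HALT, evContact) → (M_HALT, drive_stop)
  (M_HALT, evClear) → (M_PICK, beep)
  (M_HALT, evStart) → (M_NAV, rotate)  ← event matches
  (M_HALT, evError) → (M_HOME, close_gripper)
event = evStart selects (M_NAV, rotate)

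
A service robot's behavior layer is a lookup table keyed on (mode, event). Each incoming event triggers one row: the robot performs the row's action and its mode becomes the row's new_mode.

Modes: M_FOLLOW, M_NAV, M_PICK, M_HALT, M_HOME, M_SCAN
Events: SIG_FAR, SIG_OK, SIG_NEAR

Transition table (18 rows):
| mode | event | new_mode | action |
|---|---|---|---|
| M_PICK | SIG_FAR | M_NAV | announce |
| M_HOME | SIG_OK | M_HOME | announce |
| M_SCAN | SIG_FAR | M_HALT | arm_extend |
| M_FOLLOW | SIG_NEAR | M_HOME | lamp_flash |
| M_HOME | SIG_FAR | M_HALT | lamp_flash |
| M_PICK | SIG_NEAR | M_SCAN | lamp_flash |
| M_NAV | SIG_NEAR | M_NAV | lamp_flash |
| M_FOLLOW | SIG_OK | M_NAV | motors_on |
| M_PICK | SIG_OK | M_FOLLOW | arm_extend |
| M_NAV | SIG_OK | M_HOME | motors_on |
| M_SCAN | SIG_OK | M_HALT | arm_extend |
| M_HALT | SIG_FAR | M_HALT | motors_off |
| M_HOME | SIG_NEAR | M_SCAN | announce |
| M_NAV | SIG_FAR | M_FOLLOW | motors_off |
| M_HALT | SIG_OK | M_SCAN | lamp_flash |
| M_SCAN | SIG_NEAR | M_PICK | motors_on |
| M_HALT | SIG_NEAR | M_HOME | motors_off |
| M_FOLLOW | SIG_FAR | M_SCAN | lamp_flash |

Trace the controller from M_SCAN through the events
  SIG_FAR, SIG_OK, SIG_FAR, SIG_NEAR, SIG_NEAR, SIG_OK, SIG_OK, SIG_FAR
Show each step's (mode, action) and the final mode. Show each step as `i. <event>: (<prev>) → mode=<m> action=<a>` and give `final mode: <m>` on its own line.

1. SIG_FAR: (M_SCAN) → mode=M_HALT action=arm_extend
2. SIG_OK: (M_HALT) → mode=M_SCAN action=lamp_flash
3. SIG_FAR: (M_SCAN) → mode=M_HALT action=arm_extend
4. SIG_NEAR: (M_HALT) → mode=M_HOME action=motors_off
5. SIG_NEAR: (M_HOME) → mode=M_SCAN action=announce
6. SIG_OK: (M_SCAN) → mode=M_HALT action=arm_extend
7. SIG_OK: (M_HALT) → mode=M_SCAN action=lamp_flash
8. SIG_FAR: (M_SCAN) → mode=M_HALT action=arm_extend

final mode: M_HALT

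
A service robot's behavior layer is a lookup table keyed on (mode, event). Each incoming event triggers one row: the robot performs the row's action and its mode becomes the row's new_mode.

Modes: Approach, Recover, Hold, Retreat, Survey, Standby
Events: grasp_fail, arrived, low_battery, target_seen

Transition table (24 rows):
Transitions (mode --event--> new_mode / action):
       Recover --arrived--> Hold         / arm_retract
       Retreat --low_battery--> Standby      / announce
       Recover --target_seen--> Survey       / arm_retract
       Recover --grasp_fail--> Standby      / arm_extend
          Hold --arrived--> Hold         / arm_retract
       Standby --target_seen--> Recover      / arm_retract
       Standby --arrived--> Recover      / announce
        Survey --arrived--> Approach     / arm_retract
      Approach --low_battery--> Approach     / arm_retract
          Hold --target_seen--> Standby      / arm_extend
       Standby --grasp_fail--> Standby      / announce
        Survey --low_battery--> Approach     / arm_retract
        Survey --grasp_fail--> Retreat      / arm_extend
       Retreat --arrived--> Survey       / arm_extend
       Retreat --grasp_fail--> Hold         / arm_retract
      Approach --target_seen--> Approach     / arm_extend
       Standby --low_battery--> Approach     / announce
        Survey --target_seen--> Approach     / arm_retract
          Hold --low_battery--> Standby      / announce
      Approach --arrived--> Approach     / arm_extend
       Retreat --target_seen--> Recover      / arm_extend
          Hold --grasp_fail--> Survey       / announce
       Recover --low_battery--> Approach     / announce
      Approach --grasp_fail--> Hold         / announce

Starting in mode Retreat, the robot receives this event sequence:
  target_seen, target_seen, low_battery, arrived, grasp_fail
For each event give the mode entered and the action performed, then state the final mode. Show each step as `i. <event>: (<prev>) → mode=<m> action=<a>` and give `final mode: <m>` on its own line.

1. target_seen: (Retreat) → mode=Recover action=arm_extend
2. target_seen: (Recover) → mode=Survey action=arm_retract
3. low_battery: (Survey) → mode=Approach action=arm_retract
4. arrived: (Approach) → mode=Approach action=arm_extend
5. grasp_fail: (Approach) → mode=Hold action=announce

final mode: Hold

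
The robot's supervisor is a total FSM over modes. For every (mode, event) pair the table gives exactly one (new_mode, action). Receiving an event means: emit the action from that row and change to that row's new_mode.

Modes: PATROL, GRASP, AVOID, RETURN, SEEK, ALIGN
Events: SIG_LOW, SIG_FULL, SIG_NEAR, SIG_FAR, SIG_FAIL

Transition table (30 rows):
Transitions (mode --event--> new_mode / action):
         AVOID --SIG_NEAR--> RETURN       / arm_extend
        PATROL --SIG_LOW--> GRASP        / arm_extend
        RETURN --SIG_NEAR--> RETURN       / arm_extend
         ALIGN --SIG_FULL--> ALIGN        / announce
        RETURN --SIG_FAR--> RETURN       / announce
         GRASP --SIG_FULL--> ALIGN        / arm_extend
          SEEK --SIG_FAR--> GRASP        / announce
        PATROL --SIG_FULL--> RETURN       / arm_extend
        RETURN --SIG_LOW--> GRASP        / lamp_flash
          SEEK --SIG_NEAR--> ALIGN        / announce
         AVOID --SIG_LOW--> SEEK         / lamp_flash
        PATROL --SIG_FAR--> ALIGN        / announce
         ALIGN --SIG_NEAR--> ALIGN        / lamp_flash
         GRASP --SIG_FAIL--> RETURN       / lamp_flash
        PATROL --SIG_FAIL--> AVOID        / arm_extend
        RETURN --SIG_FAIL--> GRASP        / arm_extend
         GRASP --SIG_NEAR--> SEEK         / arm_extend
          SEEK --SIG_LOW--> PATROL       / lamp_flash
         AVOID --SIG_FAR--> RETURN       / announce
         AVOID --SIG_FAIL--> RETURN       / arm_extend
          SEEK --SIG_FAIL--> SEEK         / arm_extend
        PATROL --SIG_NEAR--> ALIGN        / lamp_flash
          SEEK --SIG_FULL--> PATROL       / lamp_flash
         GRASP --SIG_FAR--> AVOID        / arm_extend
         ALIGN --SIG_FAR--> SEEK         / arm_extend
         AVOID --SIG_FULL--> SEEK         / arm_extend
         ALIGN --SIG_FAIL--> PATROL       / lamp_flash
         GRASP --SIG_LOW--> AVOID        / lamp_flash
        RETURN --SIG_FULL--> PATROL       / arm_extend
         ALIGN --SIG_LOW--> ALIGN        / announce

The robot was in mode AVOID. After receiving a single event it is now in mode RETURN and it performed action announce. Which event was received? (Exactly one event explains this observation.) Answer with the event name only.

SIG_FAR

try SIG_LOW: (AVOID, SIG_LOW) → (SEEK, lamp_flash)
try SIG_FULL: (AVOID, SIG_FULL) → (SEEK, arm_extend)
try SIG_NEAR: (AVOID, SIG_NEAR) → (RETURN, arm_extend)
try SIG_FAR: (AVOID, SIG_FAR) → (RETURN, announce)  ← matches
try SIG_FAIL: (AVOID, SIG_FAIL) → (RETURN, arm_extend)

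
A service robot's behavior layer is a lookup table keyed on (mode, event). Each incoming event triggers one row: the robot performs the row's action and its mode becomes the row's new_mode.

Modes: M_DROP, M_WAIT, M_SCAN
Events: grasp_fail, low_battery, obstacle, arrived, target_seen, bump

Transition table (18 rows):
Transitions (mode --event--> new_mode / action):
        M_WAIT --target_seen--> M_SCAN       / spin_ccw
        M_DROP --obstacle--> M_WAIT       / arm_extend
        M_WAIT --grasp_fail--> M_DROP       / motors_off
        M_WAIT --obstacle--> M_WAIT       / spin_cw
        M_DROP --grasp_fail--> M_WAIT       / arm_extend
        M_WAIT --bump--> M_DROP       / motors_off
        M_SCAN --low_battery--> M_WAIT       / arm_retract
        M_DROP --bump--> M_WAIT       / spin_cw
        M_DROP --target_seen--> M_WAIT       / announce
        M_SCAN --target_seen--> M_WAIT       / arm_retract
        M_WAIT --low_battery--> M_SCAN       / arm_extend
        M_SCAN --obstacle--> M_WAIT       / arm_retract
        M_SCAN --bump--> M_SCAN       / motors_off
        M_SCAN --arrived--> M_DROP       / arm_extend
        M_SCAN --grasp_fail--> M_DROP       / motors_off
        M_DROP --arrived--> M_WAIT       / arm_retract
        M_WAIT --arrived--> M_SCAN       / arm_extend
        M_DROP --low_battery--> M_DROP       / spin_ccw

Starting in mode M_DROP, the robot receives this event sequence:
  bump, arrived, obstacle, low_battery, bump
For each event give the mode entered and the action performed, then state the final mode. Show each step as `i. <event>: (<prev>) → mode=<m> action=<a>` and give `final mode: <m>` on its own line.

final mode: M_SCAN

1. bump: (M_DROP) → mode=M_WAIT action=spin_cw
2. arrived: (M_WAIT) → mode=M_SCAN action=arm_extend
3. obstacle: (M_SCAN) → mode=M_WAIT action=arm_retract
4. low_battery: (M_WAIT) → mode=M_SCAN action=arm_extend
5. bump: (M_SCAN) → mode=M_SCAN action=motors_off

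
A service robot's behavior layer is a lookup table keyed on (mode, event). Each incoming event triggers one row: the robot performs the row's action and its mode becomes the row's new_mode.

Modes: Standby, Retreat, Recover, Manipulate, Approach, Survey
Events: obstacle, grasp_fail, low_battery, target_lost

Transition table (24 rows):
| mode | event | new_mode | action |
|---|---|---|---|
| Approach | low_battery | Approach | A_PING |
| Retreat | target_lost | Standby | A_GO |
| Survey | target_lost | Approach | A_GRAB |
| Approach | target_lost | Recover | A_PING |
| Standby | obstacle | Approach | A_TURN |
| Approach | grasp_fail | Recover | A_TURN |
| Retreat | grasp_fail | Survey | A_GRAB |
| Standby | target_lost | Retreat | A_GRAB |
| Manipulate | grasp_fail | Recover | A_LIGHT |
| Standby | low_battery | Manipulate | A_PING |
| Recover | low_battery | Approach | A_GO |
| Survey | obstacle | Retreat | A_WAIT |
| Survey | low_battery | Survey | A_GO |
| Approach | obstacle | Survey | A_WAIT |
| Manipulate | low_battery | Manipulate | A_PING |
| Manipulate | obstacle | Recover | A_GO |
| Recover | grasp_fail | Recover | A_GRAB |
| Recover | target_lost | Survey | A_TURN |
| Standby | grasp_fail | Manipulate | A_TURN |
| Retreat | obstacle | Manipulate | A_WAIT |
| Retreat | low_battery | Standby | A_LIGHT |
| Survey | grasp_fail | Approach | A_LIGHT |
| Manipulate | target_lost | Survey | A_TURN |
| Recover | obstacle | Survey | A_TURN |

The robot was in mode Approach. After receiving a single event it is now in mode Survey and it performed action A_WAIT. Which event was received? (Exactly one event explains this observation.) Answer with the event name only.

obstacle

try obstacle: (Approach, obstacle) → (Survey, A_WAIT)  ← matches
try grasp_fail: (Approach, grasp_fail) → (Recover, A_TURN)
try low_battery: (Approach, low_battery) → (Approach, A_PING)
try target_lost: (Approach, target_lost) → (Recover, A_PING)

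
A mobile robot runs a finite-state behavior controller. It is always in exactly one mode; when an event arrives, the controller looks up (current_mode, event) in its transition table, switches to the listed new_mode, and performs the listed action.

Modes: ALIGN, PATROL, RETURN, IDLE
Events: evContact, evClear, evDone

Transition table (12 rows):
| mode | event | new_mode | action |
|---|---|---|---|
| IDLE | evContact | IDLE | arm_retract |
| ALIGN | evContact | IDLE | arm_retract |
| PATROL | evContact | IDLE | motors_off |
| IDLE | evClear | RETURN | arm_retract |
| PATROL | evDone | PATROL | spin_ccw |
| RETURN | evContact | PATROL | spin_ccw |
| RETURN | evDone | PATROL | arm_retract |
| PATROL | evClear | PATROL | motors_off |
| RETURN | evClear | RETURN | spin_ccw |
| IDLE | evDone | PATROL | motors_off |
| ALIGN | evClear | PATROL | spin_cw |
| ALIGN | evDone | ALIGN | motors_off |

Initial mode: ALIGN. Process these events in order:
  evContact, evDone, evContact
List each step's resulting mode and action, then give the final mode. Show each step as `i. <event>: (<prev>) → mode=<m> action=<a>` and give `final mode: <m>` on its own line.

final mode: IDLE

1. evContact: (ALIGN) → mode=IDLE action=arm_retract
2. evDone: (IDLE) → mode=PATROL action=motors_off
3. evContact: (PATROL) → mode=IDLE action=motors_off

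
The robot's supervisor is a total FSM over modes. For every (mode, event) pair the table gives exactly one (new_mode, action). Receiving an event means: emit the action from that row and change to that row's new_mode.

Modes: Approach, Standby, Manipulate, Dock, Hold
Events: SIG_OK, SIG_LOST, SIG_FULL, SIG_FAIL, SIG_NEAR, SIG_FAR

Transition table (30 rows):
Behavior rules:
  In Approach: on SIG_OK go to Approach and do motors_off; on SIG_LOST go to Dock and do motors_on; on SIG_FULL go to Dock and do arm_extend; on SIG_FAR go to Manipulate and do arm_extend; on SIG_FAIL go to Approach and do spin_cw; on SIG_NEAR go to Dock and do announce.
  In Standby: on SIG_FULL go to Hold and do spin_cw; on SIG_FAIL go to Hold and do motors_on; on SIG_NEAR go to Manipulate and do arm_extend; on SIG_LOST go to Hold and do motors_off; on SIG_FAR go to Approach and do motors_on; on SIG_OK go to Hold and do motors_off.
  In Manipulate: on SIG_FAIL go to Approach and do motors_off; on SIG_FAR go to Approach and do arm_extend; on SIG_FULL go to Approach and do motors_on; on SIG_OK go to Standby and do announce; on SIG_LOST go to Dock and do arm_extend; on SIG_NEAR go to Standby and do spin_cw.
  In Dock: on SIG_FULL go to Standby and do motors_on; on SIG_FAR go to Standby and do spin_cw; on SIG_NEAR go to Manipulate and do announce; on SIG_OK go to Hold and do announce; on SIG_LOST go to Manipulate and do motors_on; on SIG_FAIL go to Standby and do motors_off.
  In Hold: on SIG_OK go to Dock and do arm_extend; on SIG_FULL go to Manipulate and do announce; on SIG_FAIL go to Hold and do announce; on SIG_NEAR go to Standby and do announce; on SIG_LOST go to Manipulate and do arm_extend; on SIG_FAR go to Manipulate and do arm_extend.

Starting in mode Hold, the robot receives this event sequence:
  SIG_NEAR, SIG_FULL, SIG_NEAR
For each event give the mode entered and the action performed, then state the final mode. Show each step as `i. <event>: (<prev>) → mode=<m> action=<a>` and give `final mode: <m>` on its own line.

final mode: Standby

1. SIG_NEAR: (Hold) → mode=Standby action=announce
2. SIG_FULL: (Standby) → mode=Hold action=spin_cw
3. SIG_NEAR: (Hold) → mode=Standby action=announce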